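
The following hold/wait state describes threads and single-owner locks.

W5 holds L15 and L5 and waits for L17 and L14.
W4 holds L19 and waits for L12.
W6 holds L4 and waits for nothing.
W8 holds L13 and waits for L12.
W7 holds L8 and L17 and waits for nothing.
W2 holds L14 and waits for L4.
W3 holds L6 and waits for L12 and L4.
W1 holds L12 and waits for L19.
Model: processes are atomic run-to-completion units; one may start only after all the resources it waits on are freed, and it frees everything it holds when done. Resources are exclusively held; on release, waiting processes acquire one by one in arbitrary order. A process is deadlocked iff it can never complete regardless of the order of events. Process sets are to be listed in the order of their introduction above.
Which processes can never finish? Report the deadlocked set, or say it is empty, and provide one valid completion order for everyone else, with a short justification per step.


Deadlocked: W4, W8, W3 and W1.
Key observation: the loop W4 -> W1 -> W4 blocks itself forever; W8 and W3 wait into the deadlock from upstream.
One completion order for the rest: W7, W6, W2, W5.
Walking it through:
  W7 waits on nothing -> runs at once and releases L8 and L17
  W6 waits on nothing -> runs at once and releases L4
  W2: everything it awaited (L4) is free; runs, freeing L14
  W5: everything it awaited (L17 and L14) is free; runs, freeing L15 and L5


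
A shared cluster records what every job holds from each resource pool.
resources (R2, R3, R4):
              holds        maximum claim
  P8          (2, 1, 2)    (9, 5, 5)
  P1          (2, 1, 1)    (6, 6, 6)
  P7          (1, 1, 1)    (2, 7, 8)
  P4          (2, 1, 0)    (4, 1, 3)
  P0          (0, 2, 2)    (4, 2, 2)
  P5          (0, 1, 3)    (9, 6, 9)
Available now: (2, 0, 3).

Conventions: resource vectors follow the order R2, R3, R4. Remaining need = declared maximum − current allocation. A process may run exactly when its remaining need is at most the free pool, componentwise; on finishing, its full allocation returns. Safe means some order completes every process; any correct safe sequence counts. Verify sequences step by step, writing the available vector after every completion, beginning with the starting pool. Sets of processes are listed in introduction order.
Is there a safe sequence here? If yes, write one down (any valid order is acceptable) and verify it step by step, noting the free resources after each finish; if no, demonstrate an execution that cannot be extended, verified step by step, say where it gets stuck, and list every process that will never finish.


UNSAFE — no complete ordering exists.
Key observation: once P4, P0 finish, the pool peaks at (4, 3, 5) — and every remaining process still needs more R3 than that.
A maximal execution: P4, P0 — then nothing else fits. Check, step by step:
  pool = (2, 0, 3)
  P4 needs (2, 0, 3) <= (2, 0, 3) -> finishes; pool += (2, 1, 0) = (4, 1, 3)
  P0 needs (4, 0, 0) <= (4, 1, 3) -> finishes; pool += (0, 2, 2) = (4, 3, 5)
  P8 cannot run: need (7, 4, 3) vs free (4, 3, 5) (insufficient R2 and R3)
  P1 cannot run: need (4, 5, 5) vs free (4, 3, 5) (insufficient R3)
  P7 cannot run: need (1, 6, 7) vs free (4, 3, 5) (insufficient R3 and R4)
  P5 cannot run: need (9, 5, 6) vs free (4, 3, 5) (insufficient R2, R3 and R4)
Processes that can never finish: P8, P1, P7 and P5.


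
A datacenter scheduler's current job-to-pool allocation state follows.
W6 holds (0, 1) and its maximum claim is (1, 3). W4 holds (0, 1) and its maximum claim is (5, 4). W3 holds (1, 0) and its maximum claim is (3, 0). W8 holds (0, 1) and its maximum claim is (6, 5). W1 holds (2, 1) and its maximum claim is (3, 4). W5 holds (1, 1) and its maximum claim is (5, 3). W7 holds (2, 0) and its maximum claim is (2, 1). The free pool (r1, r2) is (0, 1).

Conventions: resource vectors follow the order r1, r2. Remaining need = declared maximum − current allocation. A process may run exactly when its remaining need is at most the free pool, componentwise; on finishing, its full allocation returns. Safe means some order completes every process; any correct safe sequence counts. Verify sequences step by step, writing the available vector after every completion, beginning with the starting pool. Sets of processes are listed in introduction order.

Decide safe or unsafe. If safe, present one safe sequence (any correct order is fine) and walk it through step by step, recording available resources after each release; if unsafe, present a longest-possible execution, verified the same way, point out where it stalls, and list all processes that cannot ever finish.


The state is UNSAFE.
Key observation: even finishing W7, W3 leaves just (3, 1) free — too little r2 for any of the remaining processes.
The run W7, W3 cannot be extended any further. Check, step by step:
  pool = (0, 1)
  W7 needs (0, 1) <= (0, 1) -> finishes; pool += (2, 0) = (2, 1)
  W3 needs (2, 0) <= (2, 1) -> finishes; pool += (1, 0) = (3, 1)
  W6 cannot run: need (1, 2) vs free (3, 1) (insufficient r2)
  W4 cannot run: need (5, 3) vs free (3, 1) (insufficient r1 and r2)
  W8 cannot run: need (6, 4) vs free (3, 1) (insufficient r1 and r2)
  W1 cannot run: need (1, 3) vs free (3, 1) (insufficient r2)
  W5 cannot run: need (4, 2) vs free (3, 1) (insufficient r1 and r2)
Never able to finish: W6, W4, W8, W1 and W5.


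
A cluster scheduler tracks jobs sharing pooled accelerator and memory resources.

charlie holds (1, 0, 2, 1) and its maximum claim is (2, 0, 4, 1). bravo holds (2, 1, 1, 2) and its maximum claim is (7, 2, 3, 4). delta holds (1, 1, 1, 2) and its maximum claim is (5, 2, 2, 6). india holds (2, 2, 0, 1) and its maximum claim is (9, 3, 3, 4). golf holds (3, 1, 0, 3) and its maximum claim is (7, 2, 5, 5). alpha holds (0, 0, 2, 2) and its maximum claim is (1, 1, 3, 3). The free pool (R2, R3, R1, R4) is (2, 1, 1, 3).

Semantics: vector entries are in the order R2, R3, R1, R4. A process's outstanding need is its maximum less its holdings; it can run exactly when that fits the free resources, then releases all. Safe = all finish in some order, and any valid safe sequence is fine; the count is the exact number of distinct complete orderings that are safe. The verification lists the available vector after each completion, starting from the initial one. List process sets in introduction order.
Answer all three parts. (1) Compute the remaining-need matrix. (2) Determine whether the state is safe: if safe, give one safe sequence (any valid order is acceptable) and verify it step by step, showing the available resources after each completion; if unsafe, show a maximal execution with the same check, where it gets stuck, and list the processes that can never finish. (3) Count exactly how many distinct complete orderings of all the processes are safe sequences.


(1) Remaining need (order R2, R3, R1, R4):
  charlie: (1, 0, 2, 0)
  bravo: (5, 1, 2, 2)
  delta: (4, 1, 1, 4)
  india: (7, 1, 3, 3)
  golf: (4, 1, 5, 2)
  alpha: (1, 1, 1, 1)
(2) UNSAFE.
Key observation: the wall is R2: completing alpha, charlie brings the pool only to (3, 1, 5, 6), and all the rest need more.
A maximal execution: alpha, charlie — then nothing else fits. Walking it through:
  pool = (2, 1, 1, 3)
  run alpha (needs (1, 1, 1, 1), free (2, 1, 1, 3)); after release of (0, 0, 2, 2) the pool is (2, 1, 3, 5)
  run charlie (needs (1, 0, 2, 0), free (2, 1, 3, 5)); after release of (1, 0, 2, 1) the pool is (3, 1, 5, 6)
  blocked: bravo wants (5, 1, 2, 2), pool (3, 1, 5, 6) — not enough R2
  blocked: delta wants (4, 1, 1, 4), pool (3, 1, 5, 6) — not enough R2
  blocked: india wants (7, 1, 3, 3), pool (3, 1, 5, 6) — not enough R2
  blocked: golf wants (4, 1, 5, 2), pool (3, 1, 5, 6) — not enough R2
Never able to finish: bravo, delta, india and golf.
(3) The exact count: 0 of the possible complete orderings are safe sequences.


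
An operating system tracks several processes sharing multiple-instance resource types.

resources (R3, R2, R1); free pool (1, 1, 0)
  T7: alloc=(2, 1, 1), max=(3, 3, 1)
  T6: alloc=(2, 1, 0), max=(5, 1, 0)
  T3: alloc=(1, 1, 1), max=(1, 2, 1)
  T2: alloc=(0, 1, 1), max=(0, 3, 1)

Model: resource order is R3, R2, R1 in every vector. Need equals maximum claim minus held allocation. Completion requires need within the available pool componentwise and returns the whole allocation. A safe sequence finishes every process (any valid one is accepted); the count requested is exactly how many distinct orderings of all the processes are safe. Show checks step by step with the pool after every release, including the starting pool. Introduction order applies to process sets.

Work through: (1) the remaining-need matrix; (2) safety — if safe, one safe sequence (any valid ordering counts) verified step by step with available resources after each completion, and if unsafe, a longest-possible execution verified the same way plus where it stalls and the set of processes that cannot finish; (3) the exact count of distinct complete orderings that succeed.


(1) Need matrix, components ordered R3, R2, R1:
  T7: (1, 2, 0)
  T6: (3, 0, 0)
  T3: (0, 1, 0)
  T2: (0, 2, 0)
(2) SAFE. One safe sequence: T3, T2, T7, T6.
Key observation: reading the order forward, T3 is the first process whose need (0, 1, 0) meets the free pool (1, 1, 0) exactly on a resource it requests.
Step-by-step check:
  pool = (1, 1, 0)
  T3 needs (0, 1, 0) <= (1, 1, 0) -> finishes; pool += (1, 1, 1) = (2, 2, 1)
  T2 needs (0, 2, 0) <= (2, 2, 1) -> finishes; pool += (0, 1, 1) = (2, 3, 2)
  T7 needs (1, 2, 0) <= (2, 3, 2) -> finishes; pool += (2, 1, 1) = (4, 4, 3)
  T6 needs (3, 0, 0) <= (4, 4, 3) -> finishes; pool += (2, 1, 0) = (6, 5, 3)
(3) Precisely 3 of the possible complete orderings are safe sequences.


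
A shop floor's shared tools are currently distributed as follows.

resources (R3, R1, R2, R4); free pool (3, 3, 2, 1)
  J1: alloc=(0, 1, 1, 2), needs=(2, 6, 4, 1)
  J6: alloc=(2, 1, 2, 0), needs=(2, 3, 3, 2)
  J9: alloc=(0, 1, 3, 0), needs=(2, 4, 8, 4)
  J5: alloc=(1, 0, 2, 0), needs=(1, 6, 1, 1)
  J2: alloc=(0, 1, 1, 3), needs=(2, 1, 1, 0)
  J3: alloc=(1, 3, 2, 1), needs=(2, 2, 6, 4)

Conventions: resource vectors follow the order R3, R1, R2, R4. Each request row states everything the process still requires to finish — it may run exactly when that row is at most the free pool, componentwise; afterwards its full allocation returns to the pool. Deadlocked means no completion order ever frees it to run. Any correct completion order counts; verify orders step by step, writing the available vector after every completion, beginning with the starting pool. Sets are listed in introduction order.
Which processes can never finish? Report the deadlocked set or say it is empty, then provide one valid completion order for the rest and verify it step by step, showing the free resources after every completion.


Deadlocked: J1, J9, J5 and J3.
Key observation: after J2, J6 the pool peaks at (5, 5, 5, 4), and each blocked process is short somewhere: J1 on R1; J9 on R2; J5 on R1; J3 on R2.
A valid finishing order for the others: J2, J6. Step-by-step check:
  pool = (3, 3, 2, 1)
  J2 needs (2, 1, 1, 0) <= (3, 3, 2, 1) -> finishes; pool += (0, 1, 1, 3) = (3, 4, 3, 4)
  J6 needs (2, 3, 3, 2) <= (3, 4, 3, 4) -> finishes; pool += (2, 1, 2, 0) = (5, 5, 5, 4)
The blocked processes can never fit:
  J1 still needs (2, 6, 4, 1) but only (5, 5, 5, 4) is free — short on R1
  J9 still needs (2, 4, 8, 4) but only (5, 5, 5, 4) is free — short on R2
  J5 still needs (1, 6, 1, 1) but only (5, 5, 5, 4) is free — short on R1
  J3 still needs (2, 2, 6, 4) but only (5, 5, 5, 4) is free — short on R2


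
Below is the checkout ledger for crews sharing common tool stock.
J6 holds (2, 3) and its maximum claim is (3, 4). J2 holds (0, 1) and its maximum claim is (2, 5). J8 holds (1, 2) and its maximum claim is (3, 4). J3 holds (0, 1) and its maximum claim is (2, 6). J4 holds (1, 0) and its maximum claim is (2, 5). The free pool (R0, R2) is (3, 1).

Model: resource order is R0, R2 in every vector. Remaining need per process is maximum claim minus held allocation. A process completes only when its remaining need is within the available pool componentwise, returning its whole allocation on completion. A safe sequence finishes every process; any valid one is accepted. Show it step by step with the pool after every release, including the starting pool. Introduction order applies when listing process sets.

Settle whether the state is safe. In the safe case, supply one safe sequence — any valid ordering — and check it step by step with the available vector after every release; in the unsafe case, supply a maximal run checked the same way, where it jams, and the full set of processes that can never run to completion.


SAFE. One safe sequence: J6, J8, J3, J4, J2.
Key observation: at J6 the run first touches a limit — (1, 1) against (3, 1), exact on a resource it actually requests.
Verifying each step:
  pool = (3, 1)
  run J6 (needs (1, 1), free (3, 1)); after release of (2, 3) the pool is (5, 4)
  run J8 (needs (2, 2), free (5, 4)); after release of (1, 2) the pool is (6, 6)
  run J3 (needs (2, 5), free (6, 6)); after release of (0, 1) the pool is (6, 7)
  run J4 (needs (1, 5), free (6, 7)); after release of (1, 0) the pool is (7, 7)
  run J2 (needs (2, 4), free (7, 7)); after release of (0, 1) the pool is (7, 8)


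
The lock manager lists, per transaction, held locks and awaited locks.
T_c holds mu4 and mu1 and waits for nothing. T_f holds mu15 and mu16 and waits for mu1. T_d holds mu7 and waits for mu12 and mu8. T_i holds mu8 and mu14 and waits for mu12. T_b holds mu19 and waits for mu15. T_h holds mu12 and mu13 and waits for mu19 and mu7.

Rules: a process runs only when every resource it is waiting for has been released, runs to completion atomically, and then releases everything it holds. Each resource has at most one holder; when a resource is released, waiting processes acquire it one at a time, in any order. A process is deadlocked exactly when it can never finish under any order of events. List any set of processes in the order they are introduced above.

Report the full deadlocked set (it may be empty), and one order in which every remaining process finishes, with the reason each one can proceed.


The deadlocked set is T_d, T_i and T_h.
Key observation: the knot is the closed ring of waits T_d -> T_i -> T_h -> T_d; no other process is dragged down with it.
One completion order for the rest: T_c, T_f, T_b.
Step-by-step check:
  run T_c (it waits on nothing); releases mu4 and mu1
  T_f waits on mu1 — all released -> runs and releases mu15 and mu16
  T_b waits on mu15 — all released -> runs and releases mu19


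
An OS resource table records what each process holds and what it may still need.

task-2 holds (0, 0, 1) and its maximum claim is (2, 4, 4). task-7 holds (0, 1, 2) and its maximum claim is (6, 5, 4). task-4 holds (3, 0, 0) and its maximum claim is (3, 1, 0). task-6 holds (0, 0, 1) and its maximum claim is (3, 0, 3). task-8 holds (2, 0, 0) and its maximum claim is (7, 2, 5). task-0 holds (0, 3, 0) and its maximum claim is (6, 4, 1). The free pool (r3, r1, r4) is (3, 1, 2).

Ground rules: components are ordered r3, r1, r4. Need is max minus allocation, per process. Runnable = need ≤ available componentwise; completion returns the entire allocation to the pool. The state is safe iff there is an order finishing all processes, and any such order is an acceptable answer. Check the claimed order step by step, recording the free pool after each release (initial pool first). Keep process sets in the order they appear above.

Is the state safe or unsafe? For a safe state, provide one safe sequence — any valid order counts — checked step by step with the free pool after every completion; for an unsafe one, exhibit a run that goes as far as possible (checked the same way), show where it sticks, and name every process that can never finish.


The state is SAFE; one workable sequence: task-4, task-0, task-7, task-6, task-8, task-2.
Key observation: the first exact fit in this order is task-4 — it needs (0, 1, 0) with (3, 1, 2) free, meeting a requested resource to the last unit.
Verifying each step:
  pool = (3, 1, 2)
  task-4: need (0, 1, 0) fits (3, 1, 2); releases (3, 0, 0), pool now (6, 1, 2)
  task-0: need (6, 1, 1) fits (6, 1, 2); releases (0, 3, 0), pool now (6, 4, 2)
  task-7: need (6, 4, 2) fits (6, 4, 2); releases (0, 1, 2), pool now (6, 5, 4)
  task-6: need (3, 0, 2) fits (6, 5, 4); releases (0, 0, 1), pool now (6, 5, 5)
  task-8: need (5, 2, 5) fits (6, 5, 5); releases (2, 0, 0), pool now (8, 5, 5)
  task-2: need (2, 4, 3) fits (8, 5, 5); releases (0, 0, 1), pool now (8, 5, 6)


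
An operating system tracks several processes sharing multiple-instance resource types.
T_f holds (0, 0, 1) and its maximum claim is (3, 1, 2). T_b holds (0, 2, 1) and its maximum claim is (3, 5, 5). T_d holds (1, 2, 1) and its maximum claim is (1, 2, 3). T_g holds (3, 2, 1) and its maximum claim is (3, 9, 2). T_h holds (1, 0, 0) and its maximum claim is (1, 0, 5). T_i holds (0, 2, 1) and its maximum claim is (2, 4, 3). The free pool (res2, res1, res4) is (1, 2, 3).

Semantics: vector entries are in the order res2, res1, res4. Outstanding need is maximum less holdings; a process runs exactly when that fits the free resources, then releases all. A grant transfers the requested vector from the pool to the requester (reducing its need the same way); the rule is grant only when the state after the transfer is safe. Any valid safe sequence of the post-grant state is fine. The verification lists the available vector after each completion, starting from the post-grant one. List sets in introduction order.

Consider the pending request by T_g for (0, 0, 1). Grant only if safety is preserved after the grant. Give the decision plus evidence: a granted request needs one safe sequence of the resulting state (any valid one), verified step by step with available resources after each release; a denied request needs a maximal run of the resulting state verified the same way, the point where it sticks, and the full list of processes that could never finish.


DENY: after the grant no complete ordering would exist.
Key observation: after T_d, T_i the pool peaks at (2, 6, 4), and each blocked process is short somewhere: T_f on res2; T_b on res2; T_g on res1; T_h on res4.
After a pretend grant, a maximal execution: T_d, T_i — then nothing else fits. Walking it through:
  pool = (1, 2, 2)
  T_d: need (0, 0, 2) fits (1, 2, 2); releases (1, 2, 1), pool now (2, 4, 3)
  T_i: need (2, 2, 2) fits (2, 4, 3); releases (0, 2, 1), pool now (2, 6, 4)
  T_f still needs (3, 1, 1) but only (2, 6, 4) is free — short on res2
  T_b still needs (3, 3, 4) but only (2, 6, 4) is free — short on res2
  T_g still needs (0, 7, 0) but only (2, 6, 4) is free — short on res1
  T_h still needs (0, 0, 5) but only (2, 6, 4) is free — short on res4
Had the request been granted, T_f, T_b, T_g and T_h could never finish.


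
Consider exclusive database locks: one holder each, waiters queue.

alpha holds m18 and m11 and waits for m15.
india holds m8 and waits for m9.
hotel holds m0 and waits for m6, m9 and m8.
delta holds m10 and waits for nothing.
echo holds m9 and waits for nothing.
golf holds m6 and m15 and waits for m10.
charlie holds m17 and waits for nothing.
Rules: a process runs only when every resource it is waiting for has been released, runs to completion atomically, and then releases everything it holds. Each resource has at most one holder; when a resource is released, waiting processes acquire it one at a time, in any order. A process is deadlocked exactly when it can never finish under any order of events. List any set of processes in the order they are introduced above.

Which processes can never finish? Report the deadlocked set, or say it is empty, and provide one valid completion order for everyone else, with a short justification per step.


Nothing here is deadlocked.
Key observation: although several processes wait, no cycle exists — each chain bottoms out at a free runner.
One completion order for the rest: delta, golf, echo, alpha, india, charlie, hotel.
Check, step by step:
  run delta (it waits on nothing); releases m10
  run golf (all its waits — m10 — are resolved); releases m6 and m15
  run echo (it waits on nothing); releases m9
  run alpha (all its waits — m15 — are resolved); releases m18 and m11
  run india (all its waits — m9 — are resolved); releases m8
  run charlie (it waits on nothing); releases m17
  run hotel (all its waits — m6, m9 and m8 — are resolved); releases m0


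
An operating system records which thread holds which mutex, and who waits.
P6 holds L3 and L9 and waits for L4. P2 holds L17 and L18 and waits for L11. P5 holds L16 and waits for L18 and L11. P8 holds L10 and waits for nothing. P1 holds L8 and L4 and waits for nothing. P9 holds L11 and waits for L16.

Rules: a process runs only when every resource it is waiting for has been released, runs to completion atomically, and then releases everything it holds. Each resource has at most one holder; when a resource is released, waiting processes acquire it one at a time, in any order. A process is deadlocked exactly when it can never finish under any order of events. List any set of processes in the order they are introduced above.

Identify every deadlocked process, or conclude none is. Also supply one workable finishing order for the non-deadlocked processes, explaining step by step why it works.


Deadlocked set: P2, P5 and P9.
Key observation: the cycle P2 -> P9 -> P5 -> P2 can never break — each member waits on the next; no other process is dragged down with it.
A valid finishing order for the others: P1, P8, P6.
Verifying each step:
  P1 waits on nothing -> runs at once and releases L8 and L4
  P8 waits on nothing -> runs at once and releases L10
  P6 waits on L4 — all released -> runs and releases L3 and L9


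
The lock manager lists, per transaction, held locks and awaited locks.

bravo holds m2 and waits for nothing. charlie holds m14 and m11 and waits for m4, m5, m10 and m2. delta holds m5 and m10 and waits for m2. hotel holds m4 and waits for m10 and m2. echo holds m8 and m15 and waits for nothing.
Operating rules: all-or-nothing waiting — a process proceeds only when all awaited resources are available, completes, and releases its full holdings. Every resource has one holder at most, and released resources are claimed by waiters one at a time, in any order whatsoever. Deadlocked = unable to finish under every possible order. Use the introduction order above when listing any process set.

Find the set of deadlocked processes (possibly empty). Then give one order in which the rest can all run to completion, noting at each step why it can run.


Nothing here is deadlocked.
Key observation: there is no circular wait here — follow any chain and it reaches a process that is free to run now.
One completion order for the rest: bravo, delta, echo, hotel, charlie.
Walking it through:
  bravo: no waits; runs immediately, freeing m2
  delta: everything it awaited (m2) is free; runs, freeing m5 and m10
  echo: no waits; runs immediately, freeing m8 and m15
  hotel: everything it awaited (m10 and m2) is free; runs, freeing m4
  charlie: everything it awaited (m4, m5, m10 and m2) is free; runs, freeing m14 and m11


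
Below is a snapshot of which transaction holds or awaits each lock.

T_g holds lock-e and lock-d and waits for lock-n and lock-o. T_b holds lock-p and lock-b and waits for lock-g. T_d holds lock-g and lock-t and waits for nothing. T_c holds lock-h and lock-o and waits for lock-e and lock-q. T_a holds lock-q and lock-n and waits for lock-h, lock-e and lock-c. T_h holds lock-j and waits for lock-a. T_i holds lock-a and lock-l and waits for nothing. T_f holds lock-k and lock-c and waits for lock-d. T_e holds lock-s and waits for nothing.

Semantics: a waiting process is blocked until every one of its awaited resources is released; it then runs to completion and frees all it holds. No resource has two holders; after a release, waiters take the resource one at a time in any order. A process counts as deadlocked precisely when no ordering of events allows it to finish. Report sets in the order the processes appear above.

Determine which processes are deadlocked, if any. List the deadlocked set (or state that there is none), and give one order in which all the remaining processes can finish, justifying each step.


Deadlocked: T_g, T_c, T_a and T_f.
Key observation: nobody on the ring T_g -> T_c -> T_g can start until another member finishes, which never happens; T_a and T_f are caught in further circular waits.
One completion order for the rest: T_i, T_e, T_d, T_h, T_b.
Walking it through:
  T_i: no waits; runs immediately, freeing lock-a and lock-l
  T_e: no waits; runs immediately, freeing lock-s
  T_d: no waits; runs immediately, freeing lock-g and lock-t
  T_h waits on lock-a — all released -> runs and releases lock-j
  T_b waits on lock-g — all released -> runs and releases lock-p and lock-b


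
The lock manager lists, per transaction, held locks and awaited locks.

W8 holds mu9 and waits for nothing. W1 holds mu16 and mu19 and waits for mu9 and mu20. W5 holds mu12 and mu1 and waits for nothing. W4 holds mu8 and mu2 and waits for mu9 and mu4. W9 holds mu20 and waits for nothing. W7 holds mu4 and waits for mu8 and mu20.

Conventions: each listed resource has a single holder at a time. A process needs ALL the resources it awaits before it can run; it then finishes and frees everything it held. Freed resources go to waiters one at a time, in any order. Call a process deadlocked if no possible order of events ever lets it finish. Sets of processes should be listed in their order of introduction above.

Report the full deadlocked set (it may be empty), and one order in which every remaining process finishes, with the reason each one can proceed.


The deadlocked set is W4 and W7.
Key observation: the waits loop around W4 -> W7 -> W4 with no way out; no other process is dragged down with it.
A valid finishing order for the others: W9, W8, W5, W1.
Check, step by step:
  run W9 (it waits on nothing); releases mu20
  run W8 (it waits on nothing); releases mu9
  run W5 (it waits on nothing); releases mu12 and mu1
  W1 waits on mu9 and mu20 — all released -> runs and releases mu16 and mu19


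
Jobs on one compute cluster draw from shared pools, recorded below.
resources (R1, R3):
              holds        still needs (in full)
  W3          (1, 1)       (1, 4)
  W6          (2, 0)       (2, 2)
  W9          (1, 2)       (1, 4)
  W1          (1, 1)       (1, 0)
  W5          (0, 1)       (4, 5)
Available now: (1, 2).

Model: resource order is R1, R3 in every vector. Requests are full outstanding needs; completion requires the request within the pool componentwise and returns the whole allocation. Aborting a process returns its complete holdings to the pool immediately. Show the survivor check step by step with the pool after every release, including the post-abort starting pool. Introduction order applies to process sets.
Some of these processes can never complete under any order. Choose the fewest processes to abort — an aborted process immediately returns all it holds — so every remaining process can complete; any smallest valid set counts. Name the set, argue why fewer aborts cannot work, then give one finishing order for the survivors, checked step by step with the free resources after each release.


The answer: abort W3.
Key observation: aborting W3 returns (1, 1), and W9 — hopeless before — runs at step 2 with the returned capacity in the pool.
Why nothing smaller works: aborting no one leaves the state deadlocked as given.
The survivors complete as W1, W9, W5, W6. Walking it through (starting from the post-abort pool):
  pool = (2, 3)
  W1 needs (1, 0) <= (2, 3) -> finishes; pool += (1, 1) = (3, 4)
  W9 needs (1, 4) <= (3, 4) -> finishes; pool += (1, 2) = (4, 6)
  W5 needs (4, 5) <= (4, 6) -> finishes; pool += (0, 1) = (4, 7)
  W6 needs (2, 2) <= (4, 7) -> finishes; pool += (2, 0) = (6, 7)


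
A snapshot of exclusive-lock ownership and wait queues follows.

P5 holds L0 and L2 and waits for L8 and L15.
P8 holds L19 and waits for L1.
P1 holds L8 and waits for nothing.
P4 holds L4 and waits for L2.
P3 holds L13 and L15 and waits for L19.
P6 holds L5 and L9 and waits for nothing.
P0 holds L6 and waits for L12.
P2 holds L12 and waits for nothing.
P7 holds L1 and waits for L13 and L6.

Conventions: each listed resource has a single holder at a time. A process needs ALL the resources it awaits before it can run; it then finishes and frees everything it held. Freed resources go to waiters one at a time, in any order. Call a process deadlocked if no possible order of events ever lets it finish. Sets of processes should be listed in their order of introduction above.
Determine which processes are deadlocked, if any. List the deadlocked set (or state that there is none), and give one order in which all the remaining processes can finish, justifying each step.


Deadlocked: P5, P8, P4, P3 and P7.
Key observation: the wait chain closes on itself along P3 -> P8 -> P7 -> P3; P5 and P4 wait into the deadlock from upstream.
A valid finishing order for the others: P2, P1, P6, P0.
Step-by-step check:
  run P2 (it waits on nothing); releases L12
  run P1 (it waits on nothing); releases L8
  run P6 (it waits on nothing); releases L5 and L9
  P0 waits on L12 — all released -> runs and releases L6


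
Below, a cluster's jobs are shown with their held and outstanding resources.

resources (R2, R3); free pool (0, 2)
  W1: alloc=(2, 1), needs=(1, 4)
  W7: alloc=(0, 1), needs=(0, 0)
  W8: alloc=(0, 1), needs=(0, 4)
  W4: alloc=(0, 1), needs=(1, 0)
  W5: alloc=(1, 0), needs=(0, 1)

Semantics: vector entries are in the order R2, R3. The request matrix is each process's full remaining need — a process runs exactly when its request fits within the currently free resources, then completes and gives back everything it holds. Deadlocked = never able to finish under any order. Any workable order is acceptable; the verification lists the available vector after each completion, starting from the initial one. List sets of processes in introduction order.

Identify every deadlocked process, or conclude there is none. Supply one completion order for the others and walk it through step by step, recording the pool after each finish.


Nothing here is deadlocked.
Key observation: W5 can run right away; the returned allocation unlocks the remaining processes in turn.
One completion order for the rest: W5, W4, W7, W8, W1. Check, step by step:
  pool = (0, 2)
  W5 needs (0, 1) <= (0, 2) -> finishes; pool += (1, 0) = (1, 2)
  W4 needs (1, 0) <= (1, 2) -> finishes; pool += (0, 1) = (1, 3)
  W7 needs (0, 0) <= (1, 3) -> finishes; pool += (0, 1) = (1, 4)
  W8 needs (0, 4) <= (1, 4) -> finishes; pool += (0, 1) = (1, 5)
  W1 needs (1, 4) <= (1, 5) -> finishes; pool += (2, 1) = (3, 6)


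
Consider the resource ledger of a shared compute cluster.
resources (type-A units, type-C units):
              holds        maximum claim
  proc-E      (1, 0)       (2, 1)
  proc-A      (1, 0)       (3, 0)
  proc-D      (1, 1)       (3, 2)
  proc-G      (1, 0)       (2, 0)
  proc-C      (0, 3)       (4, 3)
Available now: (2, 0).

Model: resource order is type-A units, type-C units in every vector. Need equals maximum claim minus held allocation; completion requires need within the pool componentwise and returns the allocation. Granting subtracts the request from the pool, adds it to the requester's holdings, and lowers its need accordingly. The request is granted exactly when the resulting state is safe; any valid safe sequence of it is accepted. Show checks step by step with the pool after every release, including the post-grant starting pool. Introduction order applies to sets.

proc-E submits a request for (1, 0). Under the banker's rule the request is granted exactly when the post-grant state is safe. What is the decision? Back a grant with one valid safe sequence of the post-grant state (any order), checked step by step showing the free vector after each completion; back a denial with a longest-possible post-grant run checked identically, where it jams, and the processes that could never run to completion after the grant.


DENY — the pretend-granted state is unsafe.
Key observation: after proc-G, proc-A the pool peaks at (3, 0), and each blocked process is short somewhere: proc-E on type-C units; proc-D on type-C units; proc-C on type-A units.
On the post-grant state, proc-G, proc-A is a maximal run — nothing extends it. Walking it through:
  pool = (1, 0)
  run proc-G (needs (1, 0), free (1, 0)); after release of (1, 0) the pool is (2, 0)
  run proc-A (needs (2, 0), free (2, 0)); after release of (1, 0) the pool is (3, 0)
  proc-E cannot run: need (0, 1) vs free (3, 0) (insufficient type-C units)
  proc-D cannot run: need (2, 1) vs free (3, 0) (insufficient type-C units)
  proc-C cannot run: need (4, 0) vs free (3, 0) (insufficient type-A units)
Post-grant, the permanently blocked set is proc-E, proc-D and proc-C.


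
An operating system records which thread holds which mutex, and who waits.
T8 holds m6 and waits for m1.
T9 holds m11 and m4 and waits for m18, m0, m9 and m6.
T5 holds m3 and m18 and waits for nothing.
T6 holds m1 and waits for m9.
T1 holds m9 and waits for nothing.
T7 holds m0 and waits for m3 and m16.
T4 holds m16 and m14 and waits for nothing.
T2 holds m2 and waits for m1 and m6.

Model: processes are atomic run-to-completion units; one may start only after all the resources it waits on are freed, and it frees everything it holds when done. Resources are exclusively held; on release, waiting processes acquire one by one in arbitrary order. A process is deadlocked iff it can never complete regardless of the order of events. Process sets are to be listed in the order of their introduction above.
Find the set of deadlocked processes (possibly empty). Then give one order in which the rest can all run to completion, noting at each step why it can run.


The deadlocked set is empty.
Key observation: the wait graph is acyclic; completion cascades from the unblocked processes through everyone else.
The rest can finish in the order T1, T6, T5, T4, T8, T7, T9, T2.
Verifying each step:
  run T1 (it waits on nothing); releases m9
  run T6 (all its waits — m9 — are resolved); releases m1
  run T5 (it waits on nothing); releases m3 and m18
  run T4 (it waits on nothing); releases m16 and m14
  run T8 (all its waits — m1 — are resolved); releases m6
  run T7 (all its waits — m3 and m16 — are resolved); releases m0
  run T9 (all its waits — m18, m0, m9 and m6 — are resolved); releases m11 and m4
  run T2 (all its waits — m1 and m6 — are resolved); releases m2


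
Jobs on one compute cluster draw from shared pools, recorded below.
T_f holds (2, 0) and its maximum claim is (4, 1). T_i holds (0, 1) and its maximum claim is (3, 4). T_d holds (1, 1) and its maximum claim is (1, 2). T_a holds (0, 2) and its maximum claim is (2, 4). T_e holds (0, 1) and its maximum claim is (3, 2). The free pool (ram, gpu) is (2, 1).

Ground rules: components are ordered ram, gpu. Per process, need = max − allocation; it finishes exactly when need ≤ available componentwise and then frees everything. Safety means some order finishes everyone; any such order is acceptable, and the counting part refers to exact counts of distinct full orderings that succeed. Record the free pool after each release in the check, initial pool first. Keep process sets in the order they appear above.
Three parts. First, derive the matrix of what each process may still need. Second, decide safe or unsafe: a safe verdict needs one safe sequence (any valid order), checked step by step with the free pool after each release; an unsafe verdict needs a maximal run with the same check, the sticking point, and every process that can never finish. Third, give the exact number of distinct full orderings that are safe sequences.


(1) Outstanding need per process (order ram, gpu):
  T_f: (2, 1)
  T_i: (3, 3)
  T_d: (0, 1)
  T_a: (2, 2)
  T_e: (3, 1)
(2) SAFE — a valid safe sequence is T_f, T_d, T_a, T_e, T_i.
Key observation: at T_f the run first touches a limit — (2, 1) against (2, 1), exact on a resource it actually requests.
Step-by-step check:
  pool = (2, 1)
  T_f: need (2, 1) fits (2, 1); releases (2, 0), pool now (4, 1)
  T_d: need (0, 1) fits (4, 1); releases (1, 1), pool now (5, 2)
  T_a: need (2, 2) fits (5, 2); releases (0, 2), pool now (5, 4)
  T_e: need (3, 1) fits (5, 4); releases (0, 1), pool now (5, 5)
  T_i: need (3, 3) fits (5, 5); releases (0, 1), pool now (5, 6)
(3) Precisely 24 of the possible complete orderings are safe sequences.


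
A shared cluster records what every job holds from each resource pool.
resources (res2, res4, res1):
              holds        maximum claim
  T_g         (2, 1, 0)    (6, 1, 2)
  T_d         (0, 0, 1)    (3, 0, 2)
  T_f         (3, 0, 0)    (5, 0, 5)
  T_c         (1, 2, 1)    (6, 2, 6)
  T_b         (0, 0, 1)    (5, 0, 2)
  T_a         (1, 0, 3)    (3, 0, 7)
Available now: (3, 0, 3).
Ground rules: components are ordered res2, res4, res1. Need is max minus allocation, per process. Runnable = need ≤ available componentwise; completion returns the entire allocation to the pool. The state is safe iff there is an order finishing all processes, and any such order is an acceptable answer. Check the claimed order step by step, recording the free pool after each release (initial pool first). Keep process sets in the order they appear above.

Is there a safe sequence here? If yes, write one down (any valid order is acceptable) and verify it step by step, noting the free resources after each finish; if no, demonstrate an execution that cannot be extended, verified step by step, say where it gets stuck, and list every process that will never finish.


The state is SAFE; one workable sequence: T_d, T_a, T_g, T_f, T_c, T_b.
Key observation: reading the order forward, T_d is the first process whose need (3, 0, 1) meets the free pool (3, 0, 3) exactly on a resource it requests.
Step-by-step check:
  pool = (3, 0, 3)
  T_d needs (3, 0, 1) <= (3, 0, 3) -> finishes; pool += (0, 0, 1) = (3, 0, 4)
  T_a needs (2, 0, 4) <= (3, 0, 4) -> finishes; pool += (1, 0, 3) = (4, 0, 7)
  T_g needs (4, 0, 2) <= (4, 0, 7) -> finishes; pool += (2, 1, 0) = (6, 1, 7)
  T_f needs (2, 0, 5) <= (6, 1, 7) -> finishes; pool += (3, 0, 0) = (9, 1, 7)
  T_c needs (5, 0, 5) <= (9, 1, 7) -> finishes; pool += (1, 2, 1) = (10, 3, 8)
  T_b needs (5, 0, 1) <= (10, 3, 8) -> finishes; pool += (0, 0, 1) = (10, 3, 9)


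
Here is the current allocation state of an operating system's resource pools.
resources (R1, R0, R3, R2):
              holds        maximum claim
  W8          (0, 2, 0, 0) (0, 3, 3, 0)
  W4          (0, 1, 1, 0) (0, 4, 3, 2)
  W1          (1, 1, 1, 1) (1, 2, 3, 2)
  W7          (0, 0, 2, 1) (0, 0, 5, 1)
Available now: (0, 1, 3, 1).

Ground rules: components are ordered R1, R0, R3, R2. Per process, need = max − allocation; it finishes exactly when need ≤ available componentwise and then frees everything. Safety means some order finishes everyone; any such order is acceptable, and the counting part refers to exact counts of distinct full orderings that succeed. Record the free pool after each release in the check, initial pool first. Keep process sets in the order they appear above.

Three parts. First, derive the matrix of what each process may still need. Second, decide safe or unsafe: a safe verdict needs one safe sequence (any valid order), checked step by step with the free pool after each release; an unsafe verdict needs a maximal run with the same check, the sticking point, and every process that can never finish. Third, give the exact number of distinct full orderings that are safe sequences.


(1) Remaining need (order R1, R0, R3, R2):
  W8: (0, 1, 3, 0)
  W4: (0, 3, 2, 2)
  W1: (0, 1, 2, 1)
  W7: (0, 0, 3, 0)
(2) SAFE — a valid safe sequence is W1, W8, W4, W7.
Key observation: W1 is the earliest step where a requested resource binds exactly: need (0, 1, 2, 1), pool (0, 1, 3, 1) at its turn.
Step-by-step check:
  pool = (0, 1, 3, 1)
  run W1 (needs (0, 1, 2, 1), free (0, 1, 3, 1)); after release of (1, 1, 1, 1) the pool is (1, 2, 4, 2)
  run W8 (needs (0, 1, 3, 0), free (1, 2, 4, 2)); after release of (0, 2, 0, 0) the pool is (1, 4, 4, 2)
  run W4 (needs (0, 3, 2, 2), free (1, 4, 4, 2)); after release of (0, 1, 1, 0) the pool is (1, 5, 5, 2)
  run W7 (needs (0, 0, 3, 0), free (1, 5, 5, 2)); after release of (0, 0, 2, 1) the pool is (1, 5, 7, 3)
(3) Precisely 10 of the possible complete orderings are safe sequences.
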